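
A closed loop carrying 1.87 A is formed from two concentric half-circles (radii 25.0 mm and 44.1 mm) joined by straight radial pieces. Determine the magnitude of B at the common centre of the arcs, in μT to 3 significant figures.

The radial connectors point toward the centre, so dl × r̂ = 0 and they contribute nothing.
Each semicircle gives μ₀I/(4R): inner arc 2.35×10⁻⁵ T, outer arc 1.33×10⁻⁵ T.
The two arcs carry current in opposite angular senses, so their fields oppose: B = |2.35×10⁻⁵ − 1.33×10⁻⁵| = 1.02×10⁻⁵ T.

B ≈ 10.2 μT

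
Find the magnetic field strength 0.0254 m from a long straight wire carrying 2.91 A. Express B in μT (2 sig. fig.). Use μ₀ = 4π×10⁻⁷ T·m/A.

For an infinitely long straight wire, B = μ₀I/(2πd).
B = (4π×10⁻⁷ × 2.91) / (2π × 0.0254) = 2.29×10⁻⁵ T.

B ≈ 23 μT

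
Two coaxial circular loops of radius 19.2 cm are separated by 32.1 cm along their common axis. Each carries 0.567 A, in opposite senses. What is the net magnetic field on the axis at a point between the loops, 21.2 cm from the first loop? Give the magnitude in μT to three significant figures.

B ≈ 0.659 μT

Each loop contributes B = μ₀IR²/[2(R²+z²)^(3/2)] on the axis, with z measured from that loop.
Loop 1 (z = 0.212 m): B₁ = 5.61×10⁻⁷ T. Loop 2 (z = 0.109 m): B₂ = 1.22×10⁻⁶ T.
The fields oppose: B = |B₁ − B₂| = 6.59×10⁻⁷ T.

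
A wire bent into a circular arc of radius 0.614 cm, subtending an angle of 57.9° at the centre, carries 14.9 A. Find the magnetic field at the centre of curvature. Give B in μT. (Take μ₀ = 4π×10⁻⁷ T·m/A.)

The Biot–Savart field of a circular arc at its centre is B = μ₀Iφ/(4πR), with φ = 1.011 rad.
B = (4π×10⁻⁷ × 14.9 × 1.011) / (4π × 0.00614) = 2.45×10⁻⁴ T.

B ≈ 245 μT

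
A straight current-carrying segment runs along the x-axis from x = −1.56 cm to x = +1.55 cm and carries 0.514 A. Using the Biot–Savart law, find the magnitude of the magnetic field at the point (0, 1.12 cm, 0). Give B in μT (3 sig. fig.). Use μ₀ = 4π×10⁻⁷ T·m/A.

For a finite straight segment, B = (μ₀I/4πd)(sinθ₁ + sinθ₂), where θ₁, θ₂ are the angles from the perpendicular to each end.
The perpendicular distance is d = 0.0112 m; the end-offsets along the wire are a = 0.0156 m and b = 0.0155 m.
sinθ₁ = 0.0156/√(0.0156²+0.0112²) = 0.8123; sinθ₂ = 0.0155/√(0.0155²+0.0112²) = 0.8105.
B = (4π×10⁻⁷ × 0.514) / (4π × 0.0112) × (0.8123 + 0.8105) = 7.45×10⁻⁶ T.

B ≈ 7.45 μT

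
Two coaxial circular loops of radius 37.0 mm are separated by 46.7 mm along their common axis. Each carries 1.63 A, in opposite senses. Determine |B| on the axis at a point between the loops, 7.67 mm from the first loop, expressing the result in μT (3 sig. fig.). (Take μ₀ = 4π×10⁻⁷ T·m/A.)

B ≈ 17.0 μT

Each loop contributes B = μ₀IR²/[2(R²+z²)^(3/2)] on the axis, with z measured from that loop.
Loop 1 (z = 0.00767 m): B₁ = 2.60×10⁻⁵ T. Loop 2 (z = 0.03903 m): B₂ = 9.01×10⁻⁶ T.
The fields oppose: B = |B₁ − B₂| = 1.70×10⁻⁵ T.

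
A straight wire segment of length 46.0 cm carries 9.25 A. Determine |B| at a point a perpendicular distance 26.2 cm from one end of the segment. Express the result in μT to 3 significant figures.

B ≈ 3.07 μT

For a finite straight segment, B = (μ₀I/4πd)(sinθ₁ + sinθ₂), where θ₁, θ₂ are the angles from the perpendicular to each end.
The perpendicular foot is at one end, so the two end-offsets along the wire are 0 and L = 0.46 m.
sinθ₁ = 0/√(0²+0.262²) = 0.0000; sinθ₂ = 0.46/√(0.46²+0.262²) = 0.8689.
B = (4π×10⁻⁷ × 9.25) / (4π × 0.262) × (0.0000 + 0.8689) = 3.07×10⁻⁶ T.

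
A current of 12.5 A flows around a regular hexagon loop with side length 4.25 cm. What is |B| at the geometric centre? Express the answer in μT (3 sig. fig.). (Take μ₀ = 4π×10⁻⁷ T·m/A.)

Each side is a finite straight segment at perpendicular distance d = a/(2 tan(π/6)) = 0.03681 m from the centre, with end-angles ±π/6.
One side contributes B₁ = (μ₀I/4πd)·2 sin(π/6) = 3.40×10⁻⁵ T.
All 6 sides add in the same direction: B = 6 × 3.40×10⁻⁵ = 2.04×10⁻⁴ T.

B ≈ 204 μT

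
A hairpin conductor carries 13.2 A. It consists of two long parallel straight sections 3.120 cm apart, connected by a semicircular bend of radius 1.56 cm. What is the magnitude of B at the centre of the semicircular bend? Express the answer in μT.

The semicircular arc contributes B_arc = μ₀I·π/(4πR) = μ₀I/(4R) = 2.66×10⁻⁴ T.
Each semi-infinite lead is at perpendicular distance R = 0.0156 m from the centre, with the perpendicular foot at its near end, so it contributes μ₀I/(4πR); both point the same way, together 1.69×10⁻⁴ T.
Arc and leads all point the same direction: B = 2.66×10⁻⁴ + 1.69×10⁻⁴ = 4.35×10⁻⁴ T.

B ≈ 435 μT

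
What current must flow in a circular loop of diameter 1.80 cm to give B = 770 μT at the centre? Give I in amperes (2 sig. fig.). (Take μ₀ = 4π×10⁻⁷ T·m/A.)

I ≈ 11 A

At the centre of a circular loop B = μ₀I/(2R), so I = 2RB/μ₀.
With R = 0.009 m, I = 2 × 0.009 × 7.70×10⁻⁴ / (4π×10⁻⁷) = 11.0 A.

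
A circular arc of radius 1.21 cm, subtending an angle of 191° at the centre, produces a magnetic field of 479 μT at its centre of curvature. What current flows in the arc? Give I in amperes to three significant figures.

For a circular arc, B = μ₀Iφ/(4πR) with φ in radians; here φ = 3.334 rad.
So I = 4πRB/(μ₀φ) = 4π × 0.0121 × 4.79×10⁻⁴ / (4π×10⁻⁷ × 3.334) = 17.4 A.

I ≈ 17.4 A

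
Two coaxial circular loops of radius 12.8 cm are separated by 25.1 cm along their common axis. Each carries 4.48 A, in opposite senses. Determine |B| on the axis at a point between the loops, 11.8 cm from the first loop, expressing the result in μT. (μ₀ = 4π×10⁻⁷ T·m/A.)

B ≈ 1.41 μT

Each loop contributes B = μ₀IR²/[2(R²+z²)^(3/2)] on the axis, with z measured from that loop.
Loop 1 (z = 0.118 m): B₁ = 8.74×10⁻⁶ T. Loop 2 (z = 0.133 m): B₂ = 7.33×10⁻⁶ T.
The fields oppose: B = |B₁ − B₂| = 1.41×10⁻⁶ T.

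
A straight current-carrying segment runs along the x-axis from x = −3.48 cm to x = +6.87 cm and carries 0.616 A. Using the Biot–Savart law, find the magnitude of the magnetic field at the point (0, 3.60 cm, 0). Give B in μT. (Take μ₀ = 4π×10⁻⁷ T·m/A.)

For a finite straight segment, B = (μ₀I/4πd)(sinθ₁ + sinθ₂), where θ₁, θ₂ are the angles from the perpendicular to each end.
The perpendicular distance is d = 0.036 m; the end-offsets along the wire are a = 0.0348 m and b = 0.0687 m.
sinθ₁ = 0.0348/√(0.0348²+0.036²) = 0.6950; sinθ₂ = 0.0687/√(0.0687²+0.036²) = 0.8858.
B = (4π×10⁻⁷ × 0.616) / (4π × 0.036) × (0.6950 + 0.8858) = 2.70×10⁻⁶ T.

B ≈ 2.70 μT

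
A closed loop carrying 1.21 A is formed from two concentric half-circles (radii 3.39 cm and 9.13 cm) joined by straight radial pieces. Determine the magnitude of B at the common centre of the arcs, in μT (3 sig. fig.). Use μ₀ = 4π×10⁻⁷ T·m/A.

The radial connectors point toward the centre, so dl × r̂ = 0 and they contribute nothing.
Each semicircle gives μ₀I/(4R): inner arc 1.12×10⁻⁵ T, outer arc 4.16×10⁻⁶ T.
The two arcs carry current in opposite angular senses, so their fields oppose: B = |1.12×10⁻⁵ − 4.16×10⁻⁶| = 7.05×10⁻⁶ T.

B ≈ 7.05 μT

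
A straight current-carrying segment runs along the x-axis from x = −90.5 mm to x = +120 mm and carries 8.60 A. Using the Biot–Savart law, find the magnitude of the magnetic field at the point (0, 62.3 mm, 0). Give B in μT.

B ≈ 23.6 μT

For a finite straight segment, B = (μ₀I/4πd)(sinθ₁ + sinθ₂), where θ₁, θ₂ are the angles from the perpendicular to each end.
The perpendicular distance is d = 0.0623 m; the end-offsets along the wire are a = 0.0905 m and b = 0.12 m.
sinθ₁ = 0.0905/√(0.0905²+0.0623²) = 0.8237; sinθ₂ = 0.12/√(0.12²+0.0623²) = 0.8875.
B = (4π×10⁻⁷ × 8.60) / (4π × 0.0623) × (0.8237 + 0.8875) = 2.36×10⁻⁵ T.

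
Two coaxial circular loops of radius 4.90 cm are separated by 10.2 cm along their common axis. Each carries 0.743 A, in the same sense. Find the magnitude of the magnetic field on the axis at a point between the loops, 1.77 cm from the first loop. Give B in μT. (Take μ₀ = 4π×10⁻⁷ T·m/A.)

B ≈ 9.14 μT

Each loop contributes B = μ₀IR²/[2(R²+z²)^(3/2)] on the axis, with z measured from that loop.
Loop 1 (z = 0.0177 m): B₁ = 7.93×10⁻⁶ T. Loop 2 (z = 0.0843 m): B₂ = 1.21×10⁻⁶ T.
The fields add: B = B₁ + B₂ = 9.14×10⁻⁶ T.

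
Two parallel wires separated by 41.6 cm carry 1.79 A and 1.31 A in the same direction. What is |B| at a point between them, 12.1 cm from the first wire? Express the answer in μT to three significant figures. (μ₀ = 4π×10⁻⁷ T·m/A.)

Each long wire gives B = μ₀I/(2πd). Distances are d₁ = 0.121 m and d₂ = 0.295 m.
B₁ = 2.96×10⁻⁶ T, B₂ = 8.88×10⁻⁷ T.
Between parallel currents the two contributions point in opposite directions, so they subtract. B = |B₁ − B₂| = |2.96×10⁻⁶ − 8.88×10⁻⁷| = 2.07×10⁻⁶ T.

B ≈ 2.07 μT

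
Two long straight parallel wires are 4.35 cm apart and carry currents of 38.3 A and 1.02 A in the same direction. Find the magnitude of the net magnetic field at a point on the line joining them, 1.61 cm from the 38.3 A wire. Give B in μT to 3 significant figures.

Each long wire gives B = μ₀I/(2πd). Distances are d₁ = 0.0161 m and d₂ = 0.0274 m.
B₁ = 4.76×10⁻⁴ T, B₂ = 7.45×10⁻⁶ T.
Between parallel currents the two contributions point in opposite directions, so they subtract. B = |B₁ − B₂| = |4.76×10⁻⁴ − 7.45×10⁻⁶| = 4.68×10⁻⁴ T.

B ≈ 468 μT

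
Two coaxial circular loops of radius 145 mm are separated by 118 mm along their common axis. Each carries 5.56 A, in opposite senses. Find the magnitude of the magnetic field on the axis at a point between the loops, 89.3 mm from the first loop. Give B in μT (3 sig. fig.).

B ≈ 7.87 μT

Each loop contributes B = μ₀IR²/[2(R²+z²)^(3/2)] on the axis, with z measured from that loop.
Loop 1 (z = 0.0893 m): B₁ = 1.49×10⁻⁵ T. Loop 2 (z = 0.0287 m): B₂ = 2.27×10⁻⁵ T.
The fields oppose: B = |B₁ − B₂| = 7.87×10⁻⁶ T.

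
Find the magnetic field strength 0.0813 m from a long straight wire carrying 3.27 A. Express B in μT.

B ≈ 8.04 μT

For an infinitely long straight wire, B = μ₀I/(2πd).
B = (4π×10⁻⁷ × 3.27) / (2π × 0.0813) = 8.04×10⁻⁶ T.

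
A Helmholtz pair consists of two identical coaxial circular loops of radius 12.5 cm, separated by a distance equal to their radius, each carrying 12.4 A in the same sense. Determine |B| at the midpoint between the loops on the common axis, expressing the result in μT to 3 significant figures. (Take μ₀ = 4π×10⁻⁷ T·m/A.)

Each loop contributes B = μ₀IR²/[2(R²+z²)^(3/2)] on the axis, with z measured from that loop.
Loop 1 (z = 0.0625 m): B₁ = 4.46×10⁻⁵ T. Loop 2 (z = 0.0625 m): B₂ = 4.46×10⁻⁵ T.
The fields add: B = B₁ + B₂ = 8.92×10⁻⁵ T.

B ≈ 89.2 μT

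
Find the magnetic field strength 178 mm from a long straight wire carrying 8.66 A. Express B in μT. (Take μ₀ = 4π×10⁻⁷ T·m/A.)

B ≈ 9.73 μT

For an infinitely long straight wire, B = μ₀I/(2πd).
B = (4π×10⁻⁷ × 8.66) / (2π × 0.178) = 9.73×10⁻⁶ T.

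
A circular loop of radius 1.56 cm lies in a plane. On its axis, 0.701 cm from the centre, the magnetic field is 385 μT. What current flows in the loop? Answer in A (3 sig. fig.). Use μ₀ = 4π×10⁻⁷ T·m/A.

I ≈ 12.6 A

On the axis of a loop, B = μ₀IR²/[2(R²+z²)^(3/2)], so I = 2B(R²+z²)^(3/2)/(μ₀R²).
R² + z² = 0.0002434 + 4.914×10⁻⁵ = 0.0002925 m²; raised to 3/2 gives 5.00×10⁻⁶ m³.
I = 2 × 3.85×10⁻⁴ × 5.00×10⁻⁶ / (1.26×10⁻⁶ × 0.0002434) = 12.6 A.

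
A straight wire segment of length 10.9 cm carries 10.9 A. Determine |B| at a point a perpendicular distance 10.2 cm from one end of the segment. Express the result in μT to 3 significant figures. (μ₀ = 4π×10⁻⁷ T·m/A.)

For a finite straight segment, B = (μ₀I/4πd)(sinθ₁ + sinθ₂), where θ₁, θ₂ are the angles from the perpendicular to each end.
The perpendicular foot is at one end, so the two end-offsets along the wire are 0 and L = 0.109 m.
sinθ₁ = 0/√(0²+0.102²) = 0.0000; sinθ₂ = 0.109/√(0.109²+0.102²) = 0.7302.
B = (4π×10⁻⁷ × 10.9) / (4π × 0.102) × (0.0000 + 0.7302) = 7.80×10⁻⁶ T.

B ≈ 7.80 μT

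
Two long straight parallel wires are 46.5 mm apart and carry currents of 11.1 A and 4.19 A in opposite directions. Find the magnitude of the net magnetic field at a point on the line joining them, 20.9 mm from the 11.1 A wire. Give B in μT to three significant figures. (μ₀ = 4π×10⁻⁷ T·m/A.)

Each long wire gives B = μ₀I/(2πd). Distances are d₁ = 0.0209 m and d₂ = 0.0256 m.
B₁ = 1.06×10⁻⁴ T, B₂ = 3.27×10⁻⁵ T.
Between antiparallel currents both contributions point the same way, so they add. B = B₁ + B₂ = 1.06×10⁻⁴ + 3.27×10⁻⁵ = 1.39×10⁻⁴ T.

B ≈ 139 μT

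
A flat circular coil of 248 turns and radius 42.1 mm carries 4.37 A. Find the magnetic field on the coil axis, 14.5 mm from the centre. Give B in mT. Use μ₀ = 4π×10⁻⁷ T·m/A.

For an N-turn flat coil, B = Nμ₀IR²/[2(R²+z²)^(3/2)] with R = 0.0421 m, z = 0.0145 m.
B = 248 × 5.51×10⁻⁵ T = 1.37×10⁻² T.

B ≈ 13.7 mT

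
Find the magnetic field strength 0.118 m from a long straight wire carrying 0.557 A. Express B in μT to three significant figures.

B ≈ 0.944 μT

For an infinitely long straight wire, B = μ₀I/(2πd).
B = (4π×10⁻⁷ × 0.557) / (2π × 0.118) = 9.44×10⁻⁷ T.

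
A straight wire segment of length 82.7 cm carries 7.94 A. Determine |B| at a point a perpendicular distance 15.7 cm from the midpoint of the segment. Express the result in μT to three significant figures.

B ≈ 9.46 μT

For a finite straight segment, B = (μ₀I/4πd)(sinθ₁ + sinθ₂), where θ₁, θ₂ are the angles from the perpendicular to each end.
The perpendicular from the point meets the wire at its midpoint, so each end is L/2 = 0.4135 m away along the wire.
sinθ₁ = 0.4135/√(0.4135²+0.157²) = 0.9349; sinθ₂ = 0.4135/√(0.4135²+0.157²) = 0.9349.
B = (4π×10⁻⁷ × 7.94) / (4π × 0.157) × (0.9349 + 0.9349) = 9.46×10⁻⁶ T.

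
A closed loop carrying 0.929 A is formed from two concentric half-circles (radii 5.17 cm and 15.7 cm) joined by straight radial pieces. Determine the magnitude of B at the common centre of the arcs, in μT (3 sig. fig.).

The radial connectors point toward the centre, so dl × r̂ = 0 and they contribute nothing.
Each semicircle gives μ₀I/(4R): inner arc 5.65×10⁻⁶ T, outer arc 1.86×10⁻⁶ T.
The two arcs carry current in opposite angular senses, so their fields oppose: B = |5.65×10⁻⁶ − 1.86×10⁻⁶| = 3.79×10⁻⁶ T.

B ≈ 3.79 μT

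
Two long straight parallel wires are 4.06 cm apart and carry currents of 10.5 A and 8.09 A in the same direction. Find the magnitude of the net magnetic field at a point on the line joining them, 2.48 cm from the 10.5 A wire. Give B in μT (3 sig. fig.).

B ≈ 17.7 μT

Each long wire gives B = μ₀I/(2πd). Distances are d₁ = 0.0248 m and d₂ = 0.0158 m.
B₁ = 8.47×10⁻⁵ T, B₂ = 1.02×10⁻⁴ T.
Between parallel currents the two contributions point in opposite directions, so they subtract. B = |B₁ − B₂| = |8.47×10⁻⁵ − 1.02×10⁻⁴| = 1.77×10⁻⁵ T.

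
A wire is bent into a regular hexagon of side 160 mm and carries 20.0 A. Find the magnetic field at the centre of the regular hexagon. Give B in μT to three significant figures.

B ≈ 86.6 μT

Each side is a finite straight segment at perpendicular distance d = a/(2 tan(π/6)) = 0.1386 m from the centre, with end-angles ±π/6.
One side contributes B₁ = (μ₀I/4πd)·2 sin(π/6) = 1.44×10⁻⁵ T.
All 6 sides add in the same direction: B = 6 × 1.44×10⁻⁵ = 8.66×10⁻⁵ T.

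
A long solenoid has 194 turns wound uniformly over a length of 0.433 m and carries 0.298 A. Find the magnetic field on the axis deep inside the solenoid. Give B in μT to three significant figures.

Inside a long solenoid, B = μ₀nI with n = 448 turns/m.
B = 4π×10⁻⁷ × 448 × 0.298 = 1.68×10⁻⁴ T.

B ≈ 168 μT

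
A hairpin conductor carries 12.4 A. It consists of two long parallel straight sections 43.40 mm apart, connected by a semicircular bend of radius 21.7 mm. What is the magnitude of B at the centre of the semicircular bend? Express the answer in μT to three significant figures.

B ≈ 294 μT

The semicircular arc contributes B_arc = μ₀I·π/(4πR) = μ₀I/(4R) = 1.80×10⁻⁴ T.
Each semi-infinite lead is at perpendicular distance R = 0.0217 m from the centre, with the perpendicular foot at its near end, so it contributes μ₀I/(4πR); both point the same way, together 1.14×10⁻⁴ T.
Arc and leads all point the same direction: B = 1.80×10⁻⁴ + 1.14×10⁻⁴ = 2.94×10⁻⁴ T.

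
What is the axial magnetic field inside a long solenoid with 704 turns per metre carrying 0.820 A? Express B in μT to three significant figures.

Inside a long solenoid, B = μ₀nI with n = 704 turns/m.
B = 4π×10⁻⁷ × 704 × 0.820 = 7.25×10⁻⁴ T.

B ≈ 725 μT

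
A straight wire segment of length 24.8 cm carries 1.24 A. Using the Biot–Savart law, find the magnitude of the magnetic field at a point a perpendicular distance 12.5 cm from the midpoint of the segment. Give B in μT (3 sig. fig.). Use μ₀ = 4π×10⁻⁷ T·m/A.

For a finite straight segment, B = (μ₀I/4πd)(sinθ₁ + sinθ₂), where θ₁, θ₂ are the angles from the perpendicular to each end.
The perpendicular from the point meets the wire at its midpoint, so each end is L/2 = 0.124 m away along the wire.
sinθ₁ = 0.124/√(0.124²+0.125²) = 0.7043; sinθ₂ = 0.124/√(0.124²+0.125²) = 0.7043.
B = (4π×10⁻⁷ × 1.24) / (4π × 0.125) × (0.7043 + 0.7043) = 1.40×10⁻⁶ T.

B ≈ 1.40 μT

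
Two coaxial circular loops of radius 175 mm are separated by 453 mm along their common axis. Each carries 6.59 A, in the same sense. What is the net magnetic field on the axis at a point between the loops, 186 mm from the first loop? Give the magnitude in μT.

B ≈ 11.5 μT

Each loop contributes B = μ₀IR²/[2(R²+z²)^(3/2)] on the axis, with z measured from that loop.
Loop 1 (z = 0.186 m): B₁ = 7.61×10⁻⁶ T. Loop 2 (z = 0.267 m): B₂ = 3.90×10⁻⁶ T.
The fields add: B = B₁ + B₂ = 1.15×10⁻⁵ T.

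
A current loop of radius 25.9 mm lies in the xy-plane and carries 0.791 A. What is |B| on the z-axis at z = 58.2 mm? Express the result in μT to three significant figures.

B ≈ 1.29 μT

On the axis of a circular loop, B = μ₀IR² / [2(R²+z²)^(3/2)].
R² + z² = (0.0259)² + (0.0582)² = 0.004058 m², and (R²+z²)^(3/2) = 2.59×10⁻⁴ m³.
B = (4π×10⁻⁷ × 0.791 × 0.0006708) / (2 × 2.59×10⁻⁴) = 1.29×10⁻⁶ T.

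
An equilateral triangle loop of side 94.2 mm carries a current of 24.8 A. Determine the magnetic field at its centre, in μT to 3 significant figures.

Each side is a finite straight segment at perpendicular distance d = a/(2 tan(π/3)) = 0.02719 m from the centre, with end-angles ±π/3.
One side contributes B₁ = (μ₀I/4πd)·2 sin(π/3) = 1.58×10⁻⁴ T.
All 3 sides add in the same direction: B = 3 × 1.58×10⁻⁴ = 4.74×10⁻⁴ T.

B ≈ 474 μT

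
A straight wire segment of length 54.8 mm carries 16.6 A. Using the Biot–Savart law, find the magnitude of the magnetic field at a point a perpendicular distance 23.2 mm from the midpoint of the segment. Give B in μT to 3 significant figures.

For a finite straight segment, B = (μ₀I/4πd)(sinθ₁ + sinθ₂), where θ₁, θ₂ are the angles from the perpendicular to each end.
The perpendicular from the point meets the wire at its midpoint, so each end is L/2 = 0.0274 m away along the wire.
sinθ₁ = 0.0274/√(0.0274²+0.0232²) = 0.7632; sinθ₂ = 0.0274/√(0.0274²+0.0232²) = 0.7632.
B = (4π×10⁻⁷ × 16.6) / (4π × 0.0232) × (0.7632 + 0.7632) = 1.09×10⁻⁴ T.

B ≈ 109 μT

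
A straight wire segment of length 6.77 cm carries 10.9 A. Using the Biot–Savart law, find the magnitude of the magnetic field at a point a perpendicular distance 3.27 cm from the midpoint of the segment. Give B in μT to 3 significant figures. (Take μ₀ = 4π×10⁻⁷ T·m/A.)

B ≈ 47.9 μT

For a finite straight segment, B = (μ₀I/4πd)(sinθ₁ + sinθ₂), where θ₁, θ₂ are the angles from the perpendicular to each end.
The perpendicular from the point meets the wire at its midpoint, so each end is L/2 = 0.03385 m away along the wire.
sinθ₁ = 0.03385/√(0.03385²+0.0327²) = 0.7192; sinθ₂ = 0.03385/√(0.03385²+0.0327²) = 0.7192.
B = (4π×10⁻⁷ × 10.9) / (4π × 0.0327) × (0.7192 + 0.7192) = 4.79×10⁻⁵ T.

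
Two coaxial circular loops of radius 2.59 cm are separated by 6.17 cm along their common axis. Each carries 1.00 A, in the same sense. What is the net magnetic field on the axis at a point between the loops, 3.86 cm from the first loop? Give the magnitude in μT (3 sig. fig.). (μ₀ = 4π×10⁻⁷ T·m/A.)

B ≈ 14.3 μT

Each loop contributes B = μ₀IR²/[2(R²+z²)^(3/2)] on the axis, with z measured from that loop.
Loop 1 (z = 0.0386 m): B₁ = 4.20×10⁻⁶ T. Loop 2 (z = 0.0231 m): B₂ = 1.01×10⁻⁵ T.
The fields add: B = B₁ + B₂ = 1.43×10⁻⁵ T.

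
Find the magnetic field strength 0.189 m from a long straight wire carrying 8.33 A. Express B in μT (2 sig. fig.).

For an infinitely long straight wire, B = μ₀I/(2πd).
B = (4π×10⁻⁷ × 8.33) / (2π × 0.189) = 8.81×10⁻⁶ T.

B ≈ 8.8 μT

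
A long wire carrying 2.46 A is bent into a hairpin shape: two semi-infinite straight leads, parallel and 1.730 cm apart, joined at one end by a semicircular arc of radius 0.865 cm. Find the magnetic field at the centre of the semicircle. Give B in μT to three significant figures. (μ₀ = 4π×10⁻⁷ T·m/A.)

The semicircular arc contributes B_arc = μ₀I·π/(4πR) = μ₀I/(4R) = 8.93×10⁻⁵ T.
Each semi-infinite lead is at perpendicular distance R = 0.00865 m from the centre, with the perpendicular foot at its near end, so it contributes μ₀I/(4πR); both point the same way, together 5.69×10⁻⁵ T.
Arc and leads all point the same direction: B = 8.93×10⁻⁵ + 5.69×10⁻⁵ = 1.46×10⁻⁴ T.

B ≈ 146 μT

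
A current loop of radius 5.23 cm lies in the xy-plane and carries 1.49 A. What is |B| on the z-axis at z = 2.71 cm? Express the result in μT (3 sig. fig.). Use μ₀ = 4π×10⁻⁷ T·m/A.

B ≈ 12.5 μT

On the axis of a circular loop, B = μ₀IR² / [2(R²+z²)^(3/2)].
R² + z² = (0.0523)² + (0.0271)² = 0.00347 m², and (R²+z²)^(3/2) = 2.04×10⁻⁴ m³.
B = (4π×10⁻⁷ × 1.49 × 0.002735) / (2 × 2.04×10⁻⁴) = 1.25×10⁻⁵ T.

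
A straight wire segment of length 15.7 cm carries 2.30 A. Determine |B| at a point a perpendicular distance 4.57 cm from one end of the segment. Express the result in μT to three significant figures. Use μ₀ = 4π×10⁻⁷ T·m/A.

For a finite straight segment, B = (μ₀I/4πd)(sinθ₁ + sinθ₂), where θ₁, θ₂ are the angles from the perpendicular to each end.
The perpendicular foot is at one end, so the two end-offsets along the wire are 0 and L = 0.157 m.
sinθ₁ = 0/√(0²+0.0457²) = 0.0000; sinθ₂ = 0.157/√(0.157²+0.0457²) = 0.9602.
B = (4π×10⁻⁷ × 2.30) / (4π × 0.0457) × (0.0000 + 0.9602) = 4.83×10⁻⁶ T.

B ≈ 4.83 μT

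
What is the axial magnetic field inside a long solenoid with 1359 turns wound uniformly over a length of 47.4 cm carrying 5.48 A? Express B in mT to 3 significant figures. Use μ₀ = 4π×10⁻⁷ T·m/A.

Inside a long solenoid, B = μ₀nI with n = 2867 turns/m.
B = 4π×10⁻⁷ × 2867 × 5.48 = 1.97×10⁻² T.

B ≈ 19.7 mT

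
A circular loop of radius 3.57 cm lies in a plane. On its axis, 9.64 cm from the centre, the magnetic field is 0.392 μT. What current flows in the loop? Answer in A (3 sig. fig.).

On the axis of a loop, B = μ₀IR²/[2(R²+z²)^(3/2)], so I = 2B(R²+z²)^(3/2)/(μ₀R²).
R² + z² = 0.001274 + 0.009293 = 0.01057 m²; raised to 3/2 gives 1.09×10⁻³ m³.
I = 2 × 3.92×10⁻⁷ × 1.09×10⁻³ / (1.26×10⁻⁶ × 0.001274) = 0.532 A.

I ≈ 0.532 A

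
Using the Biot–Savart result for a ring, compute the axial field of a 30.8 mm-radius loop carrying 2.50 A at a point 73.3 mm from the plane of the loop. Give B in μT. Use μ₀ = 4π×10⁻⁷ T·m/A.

On the axis of a circular loop, B = μ₀IR² / [2(R²+z²)^(3/2)].
R² + z² = (0.0308)² + (0.0733)² = 0.006322 m², and (R²+z²)^(3/2) = 5.03×10⁻⁴ m³.
B = (4π×10⁻⁷ × 2.50 × 0.0009486) / (2 × 5.03×10⁻⁴) = 2.96×10⁻⁶ T.

B ≈ 2.96 μT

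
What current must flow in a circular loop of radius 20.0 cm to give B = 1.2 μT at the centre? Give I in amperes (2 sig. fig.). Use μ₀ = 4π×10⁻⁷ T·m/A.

At the centre of a circular loop B = μ₀I/(2R), so I = 2RB/μ₀.
With R = 0.2 m, I = 2 × 0.2 × 1.20×10⁻⁶ / (4π×10⁻⁷) = 0.382 A.

I ≈ 0.38 A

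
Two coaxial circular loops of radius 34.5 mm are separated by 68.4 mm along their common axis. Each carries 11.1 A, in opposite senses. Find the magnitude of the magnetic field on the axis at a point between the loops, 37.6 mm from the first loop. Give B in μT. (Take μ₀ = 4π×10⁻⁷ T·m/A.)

Each loop contributes B = μ₀IR²/[2(R²+z²)^(3/2)] on the axis, with z measured from that loop.
Loop 1 (z = 0.0376 m): B₁ = 6.25×10⁻⁵ T. Loop 2 (z = 0.0308 m): B₂ = 8.39×10⁻⁵ T.
The fields oppose: B = |B₁ − B₂| = 2.14×10⁻⁵ T.

B ≈ 21.4 μT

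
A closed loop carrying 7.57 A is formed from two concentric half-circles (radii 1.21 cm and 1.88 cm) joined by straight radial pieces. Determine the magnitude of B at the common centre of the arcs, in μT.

B ≈ 70.0 μT

The radial connectors point toward the centre, so dl × r̂ = 0 and they contribute nothing.
Each semicircle gives μ₀I/(4R): inner arc 1.97×10⁻⁴ T, outer arc 1.26×10⁻⁴ T.
The two arcs carry current in opposite angular senses, so their fields oppose: B = |1.97×10⁻⁴ − 1.26×10⁻⁴| = 7.00×10⁻⁵ T.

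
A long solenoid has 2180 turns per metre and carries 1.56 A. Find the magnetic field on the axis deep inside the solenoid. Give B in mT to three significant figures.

Inside a long solenoid, B = μ₀nI with n = 2180 turns/m.
B = 4π×10⁻⁷ × 2180 × 1.56 = 4.27×10⁻³ T.

B ≈ 4.27 mT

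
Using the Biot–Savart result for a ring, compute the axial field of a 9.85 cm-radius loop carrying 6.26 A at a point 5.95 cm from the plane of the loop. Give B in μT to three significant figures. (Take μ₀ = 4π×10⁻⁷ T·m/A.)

B ≈ 25.0 μT

On the axis of a circular loop, B = μ₀IR² / [2(R²+z²)^(3/2)].
R² + z² = (0.0985)² + (0.0595)² = 0.01324 m², and (R²+z²)^(3/2) = 1.52×10⁻³ m³.
B = (4π×10⁻⁷ × 6.26 × 0.009702) / (2 × 1.52×10⁻³) = 2.50×10⁻⁵ T.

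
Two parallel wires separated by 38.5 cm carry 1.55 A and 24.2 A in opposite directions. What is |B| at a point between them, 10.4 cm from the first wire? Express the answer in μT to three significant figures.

Each long wire gives B = μ₀I/(2πd). Distances are d₁ = 0.104 m and d₂ = 0.281 m.
B₁ = 2.98×10⁻⁶ T, B₂ = 1.72×10⁻⁵ T.
Between antiparallel currents both contributions point the same way, so they add. B = B₁ + B₂ = 2.98×10⁻⁶ + 1.72×10⁻⁵ = 2.02×10⁻⁵ T.

B ≈ 20.2 μT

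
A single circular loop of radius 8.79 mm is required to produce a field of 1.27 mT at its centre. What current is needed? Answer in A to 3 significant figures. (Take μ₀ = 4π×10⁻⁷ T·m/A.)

At the centre of a circular loop B = μ₀I/(2R), so I = 2RB/μ₀.
With R = 0.00879 m, I = 2 × 0.00879 × 1.27×10⁻³ / (4π×10⁻⁷) = 17.8 A.

I ≈ 17.8 A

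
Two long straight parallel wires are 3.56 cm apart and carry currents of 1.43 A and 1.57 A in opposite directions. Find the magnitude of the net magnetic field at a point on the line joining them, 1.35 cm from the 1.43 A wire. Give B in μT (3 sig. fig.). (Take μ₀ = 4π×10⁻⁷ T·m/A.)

Each long wire gives B = μ₀I/(2πd). Distances are d₁ = 0.0135 m and d₂ = 0.0221 m.
B₁ = 2.12×10⁻⁵ T, B₂ = 1.42×10⁻⁵ T.
Between antiparallel currents both contributions point the same way, so they add. B = B₁ + B₂ = 2.12×10⁻⁵ + 1.42×10⁻⁵ = 3.54×10⁻⁵ T.

B ≈ 35.4 μT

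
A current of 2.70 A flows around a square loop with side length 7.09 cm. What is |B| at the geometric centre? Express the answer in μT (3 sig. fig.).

Each side is a finite straight segment at perpendicular distance d = a/(2 tan(π/4)) = 0.03545 m from the centre, with end-angles ±π/4.
One side contributes B₁ = (μ₀I/4πd)·2 sin(π/4) = 1.08×10⁻⁵ T.
All 4 sides add in the same direction: B = 4 × 1.08×10⁻⁵ = 4.31×10⁻⁵ T.

B ≈ 43.1 μT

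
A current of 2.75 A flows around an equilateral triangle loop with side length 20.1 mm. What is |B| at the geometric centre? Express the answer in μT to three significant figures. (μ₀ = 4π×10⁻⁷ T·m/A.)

Each side is a finite straight segment at perpendicular distance d = a/(2 tan(π/3)) = 0.005802 m from the centre, with end-angles ±π/3.
One side contributes B₁ = (μ₀I/4πd)·2 sin(π/3) = 8.21×10⁻⁵ T.
All 3 sides add in the same direction: B = 3 × 8.21×10⁻⁵ = 2.46×10⁻⁴ T.

B ≈ 246 μT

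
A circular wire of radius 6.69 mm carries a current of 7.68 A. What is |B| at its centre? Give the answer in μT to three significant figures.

At the centre of a circular loop the Biot–Savart law gives B = μ₀I/(2R).
B = (4π×10⁻⁷ × 7.68) / (2 × 0.00669) = 7.21×10⁻⁴ T.

B ≈ 721 μT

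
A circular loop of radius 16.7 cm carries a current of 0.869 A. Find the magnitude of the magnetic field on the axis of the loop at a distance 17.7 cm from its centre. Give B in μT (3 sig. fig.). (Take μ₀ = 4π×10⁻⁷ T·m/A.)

B ≈ 1.06 μT

On the axis of a circular loop, B = μ₀IR² / [2(R²+z²)^(3/2)].
R² + z² = (0.167)² + (0.177)² = 0.05922 m², and (R²+z²)^(3/2) = 1.44×10⁻² m³.
B = (4π×10⁻⁷ × 0.869 × 0.02789) / (2 × 1.44×10⁻²) = 1.06×10⁻⁶ T.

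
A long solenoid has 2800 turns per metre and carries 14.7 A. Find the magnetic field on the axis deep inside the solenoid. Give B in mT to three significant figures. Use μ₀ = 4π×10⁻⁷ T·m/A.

Inside a long solenoid, B = μ₀nI with n = 2800 turns/m.
B = 4π×10⁻⁷ × 2800 × 14.7 = 5.17×10⁻² T.

B ≈ 51.7 mT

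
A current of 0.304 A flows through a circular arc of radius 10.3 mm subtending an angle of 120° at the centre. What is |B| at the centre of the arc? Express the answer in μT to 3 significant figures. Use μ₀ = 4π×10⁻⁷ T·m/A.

B ≈ 6.18 μT

The Biot–Savart field of a circular arc at its centre is B = μ₀Iφ/(4πR), with φ = 2.094 rad.
B = (4π×10⁻⁷ × 0.304 × 2.094) / (4π × 0.0103) = 6.18×10⁻⁶ T.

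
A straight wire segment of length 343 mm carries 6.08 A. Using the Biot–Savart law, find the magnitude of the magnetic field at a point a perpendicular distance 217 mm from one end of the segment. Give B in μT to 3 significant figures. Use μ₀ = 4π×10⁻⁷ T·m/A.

B ≈ 2.37 μT

For a finite straight segment, B = (μ₀I/4πd)(sinθ₁ + sinθ₂), where θ₁, θ₂ are the angles from the perpendicular to each end.
The perpendicular foot is at one end, so the two end-offsets along the wire are 0 and L = 0.343 m.
sinθ₁ = 0/√(0²+0.217²) = 0.0000; sinθ₂ = 0.343/√(0.343²+0.217²) = 0.8451.
B = (4π×10⁻⁷ × 6.08) / (4π × 0.217) × (0.0000 + 0.8451) = 2.37×10⁻⁶ T.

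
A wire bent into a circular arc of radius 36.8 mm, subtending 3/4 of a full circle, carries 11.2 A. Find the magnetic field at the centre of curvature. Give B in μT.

B ≈ 143 μT

The Biot–Savart field of a circular arc at its centre is B = μ₀Iφ/(4πR), with φ = 4.712 rad.
B = (4π×10⁻⁷ × 11.2 × 4.712) / (4π × 0.0368) = 1.43×10⁻⁴ T.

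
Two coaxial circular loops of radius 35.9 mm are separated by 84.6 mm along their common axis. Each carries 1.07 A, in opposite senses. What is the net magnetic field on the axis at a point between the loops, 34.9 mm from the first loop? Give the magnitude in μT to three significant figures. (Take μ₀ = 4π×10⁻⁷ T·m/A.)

Each loop contributes B = μ₀IR²/[2(R²+z²)^(3/2)] on the axis, with z measured from that loop.
Loop 1 (z = 0.0349 m): B₁ = 6.90×10⁻⁶ T. Loop 2 (z = 0.0497 m): B₂ = 3.76×10⁻⁶ T.
The fields oppose: B = |B₁ − B₂| = 3.14×10⁻⁶ T.

B ≈ 3.14 μT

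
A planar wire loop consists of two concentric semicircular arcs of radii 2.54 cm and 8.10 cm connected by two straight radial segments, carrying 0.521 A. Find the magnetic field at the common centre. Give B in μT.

The radial connectors point toward the centre, so dl × r̂ = 0 and they contribute nothing.
Each semicircle gives μ₀I/(4R): inner arc 6.44×10⁻⁶ T, outer arc 2.02×10⁻⁶ T.
The two arcs carry current in opposite angular senses, so their fields oppose: B = |6.44×10⁻⁶ − 2.02×10⁻⁶| = 4.42×10⁻⁶ T.

B ≈ 4.42 μT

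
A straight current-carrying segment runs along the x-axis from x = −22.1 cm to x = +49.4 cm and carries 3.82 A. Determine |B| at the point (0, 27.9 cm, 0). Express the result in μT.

B ≈ 2.04 μT

For a finite straight segment, B = (μ₀I/4πd)(sinθ₁ + sinθ₂), where θ₁, θ₂ are the angles from the perpendicular to each end.
The perpendicular distance is d = 0.279 m; the end-offsets along the wire are a = 0.221 m and b = 0.494 m.
sinθ₁ = 0.221/√(0.221²+0.279²) = 0.6209; sinθ₂ = 0.494/√(0.494²+0.279²) = 0.8707.
B = (4π×10⁻⁷ × 3.82) / (4π × 0.279) × (0.6209 + 0.8707) = 2.04×10⁻⁶ T.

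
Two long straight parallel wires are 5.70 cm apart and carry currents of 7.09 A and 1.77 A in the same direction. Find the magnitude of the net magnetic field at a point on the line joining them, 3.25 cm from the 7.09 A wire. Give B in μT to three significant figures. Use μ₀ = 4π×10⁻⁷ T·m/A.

B ≈ 29.2 μT

Each long wire gives B = μ₀I/(2πd). Distances are d₁ = 0.0325 m and d₂ = 0.0245 m.
B₁ = 4.36×10⁻⁵ T, B₂ = 1.44×10⁻⁵ T.
Between parallel currents the two contributions point in opposite directions, so they subtract. B = |B₁ − B₂| = |4.36×10⁻⁵ − 1.44×10⁻⁵| = 2.92×10⁻⁵ T.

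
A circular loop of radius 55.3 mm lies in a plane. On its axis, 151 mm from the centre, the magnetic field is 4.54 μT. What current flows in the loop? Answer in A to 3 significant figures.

I ≈ 9.83 A

On the axis of a loop, B = μ₀IR²/[2(R²+z²)^(3/2)], so I = 2B(R²+z²)^(3/2)/(μ₀R²).
R² + z² = 0.003058 + 0.0228 = 0.02586 m²; raised to 3/2 gives 4.16×10⁻³ m³.
I = 2 × 4.54×10⁻⁶ × 4.16×10⁻³ / (1.26×10⁻⁶ × 0.003058) = 9.83 A.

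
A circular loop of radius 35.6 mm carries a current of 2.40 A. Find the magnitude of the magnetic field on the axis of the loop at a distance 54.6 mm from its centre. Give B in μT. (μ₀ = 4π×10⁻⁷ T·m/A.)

On the axis of a circular loop, B = μ₀IR² / [2(R²+z²)^(3/2)].
R² + z² = (0.0356)² + (0.0546)² = 0.004249 m², and (R²+z²)^(3/2) = 2.77×10⁻⁴ m³.
B = (4π×10⁻⁷ × 2.40 × 0.001267) / (2 × 2.77×10⁻⁴) = 6.90×10⁻⁶ T.

B ≈ 6.90 μT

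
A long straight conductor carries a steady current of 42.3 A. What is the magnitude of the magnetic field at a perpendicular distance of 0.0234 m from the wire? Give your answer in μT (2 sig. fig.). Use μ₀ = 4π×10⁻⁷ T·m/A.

B ≈ 360 μT

For an infinitely long straight wire, B = μ₀I/(2πd).
B = (4π×10⁻⁷ × 42.3) / (2π × 0.0234) = 3.62×10⁻⁴ T.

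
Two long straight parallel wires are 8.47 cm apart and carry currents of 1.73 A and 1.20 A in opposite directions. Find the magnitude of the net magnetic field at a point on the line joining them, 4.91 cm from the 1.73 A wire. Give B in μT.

Each long wire gives B = μ₀I/(2πd). Distances are d₁ = 0.0491 m and d₂ = 0.0356 m.
B₁ = 7.05×10⁻⁶ T, B₂ = 6.74×10⁻⁶ T.
Between antiparallel currents both contributions point the same way, so they add. B = B₁ + B₂ = 7.05×10⁻⁶ + 6.74×10⁻⁶ = 1.38×10⁻⁵ T.

B ≈ 13.8 μT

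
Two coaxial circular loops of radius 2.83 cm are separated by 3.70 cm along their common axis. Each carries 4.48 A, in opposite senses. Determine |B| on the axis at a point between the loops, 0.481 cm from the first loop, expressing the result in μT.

B ≈ 66.7 μT

Each loop contributes B = μ₀IR²/[2(R²+z²)^(3/2)] on the axis, with z measured from that loop.
Loop 1 (z = 0.00481 m): B₁ = 9.53×10⁻⁵ T. Loop 2 (z = 0.03219 m): B₂ = 2.86×10⁻⁵ T.
The fields oppose: B = |B₁ − B₂| = 6.67×10⁻⁵ T.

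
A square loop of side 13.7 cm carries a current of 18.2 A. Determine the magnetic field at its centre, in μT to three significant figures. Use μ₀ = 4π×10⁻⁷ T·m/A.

B ≈ 150 μT

Each side is a finite straight segment at perpendicular distance d = a/(2 tan(π/4)) = 0.0685 m from the centre, with end-angles ±π/4.
One side contributes B₁ = (μ₀I/4πd)·2 sin(π/4) = 3.76×10⁻⁵ T.
All 4 sides add in the same direction: B = 4 × 3.76×10⁻⁵ = 1.50×10⁻⁴ T.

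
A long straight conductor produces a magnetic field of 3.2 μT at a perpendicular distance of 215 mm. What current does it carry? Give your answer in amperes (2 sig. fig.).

I ≈ 3.4 A

For a long straight wire B = μ₀I/(2πd), so I = 2πdB/μ₀.
I = 2π × 0.215 × 3.20×10⁻⁶ / (4π×10⁻⁷) = 3.44 A.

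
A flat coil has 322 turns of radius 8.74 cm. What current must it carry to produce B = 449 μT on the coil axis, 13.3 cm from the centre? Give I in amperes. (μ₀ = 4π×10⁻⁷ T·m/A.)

I ≈ 1.17 A

For an N-turn coil, B = Nμ₀IR²/[2(R²+z²)^(3/2)] with R = 0.0874 m, z = 0.133 m, so I = 2B(R²+z²)^(3/2)/(Nμ₀R²) = 2 × 4.49×10⁻⁴ × 4.03×10⁻³ / (322 × 4π×10⁻⁷ × 0.007639) = 1.17 A.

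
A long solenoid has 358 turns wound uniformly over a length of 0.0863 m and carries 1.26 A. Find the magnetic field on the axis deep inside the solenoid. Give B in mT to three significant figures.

B ≈ 6.57 mT

Inside a long solenoid, B = μ₀nI with n = 4148 turns/m.
B = 4π×10⁻⁷ × 4148 × 1.26 = 6.57×10⁻³ T.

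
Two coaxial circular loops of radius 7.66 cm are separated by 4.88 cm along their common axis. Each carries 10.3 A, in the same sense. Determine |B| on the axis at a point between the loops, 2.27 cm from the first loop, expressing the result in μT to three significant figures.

Each loop contributes B = μ₀IR²/[2(R²+z²)^(3/2)] on the axis, with z measured from that loop.
Loop 1 (z = 0.0227 m): B₁ = 7.45×10⁻⁵ T. Loop 2 (z = 0.0261 m): B₂ = 7.17×10⁻⁵ T.
The fields add: B = B₁ + B₂ = 1.46×10⁻⁴ T.

B ≈ 146 μT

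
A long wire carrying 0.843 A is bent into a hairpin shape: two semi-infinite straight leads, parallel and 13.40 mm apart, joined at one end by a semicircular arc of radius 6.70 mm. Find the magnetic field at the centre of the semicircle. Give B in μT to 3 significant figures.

The semicircular arc contributes B_arc = μ₀I·π/(4πR) = μ₀I/(4R) = 3.95×10⁻⁵ T.
Each semi-infinite lead is at perpendicular distance R = 0.0067 m from the centre, with the perpendicular foot at its near end, so it contributes μ₀I/(4πR); both point the same way, together 2.52×10⁻⁵ T.
Arc and leads all point the same direction: B = 3.95×10⁻⁵ + 2.52×10⁻⁵ = 6.47×10⁻⁵ T.

B ≈ 64.7 μT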